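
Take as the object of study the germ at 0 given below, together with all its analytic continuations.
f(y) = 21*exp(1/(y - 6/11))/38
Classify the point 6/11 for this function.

The exponent 1/(y - (6/11)) has a pole at 6/11, so exp(1/(y - (6/11))) takes every nonzero value near it: an essential singularity (not a pole of any order).

The point is an essential singularity.


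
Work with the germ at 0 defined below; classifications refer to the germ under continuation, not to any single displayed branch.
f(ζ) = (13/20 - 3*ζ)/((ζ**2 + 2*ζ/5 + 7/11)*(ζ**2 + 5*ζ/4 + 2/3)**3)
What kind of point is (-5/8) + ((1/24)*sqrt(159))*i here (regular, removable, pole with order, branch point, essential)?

The point is a pole of order 3.

The denominator factor ζ**2 + 5*ζ/4 + 2/3 vanishes at (-5/8) + ((1/24)*sqrt(159))*i and appears to the power 3; the numerator there equals (101/40) - ((1/8)*sqrt(159))*i, nonzero, and no other factor vanishes.
Hence a pole whose order is the multiplicity, 3.


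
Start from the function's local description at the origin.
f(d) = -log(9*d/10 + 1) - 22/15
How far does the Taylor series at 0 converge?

The radius of convergence is 10/9.

Branch term (-1)*log(1 - d/(-10/9)): its argument vanishes at d = -10/9, a logarithmic branch point, modulus 10/9.
The radius of convergence is the smallest modulus among the singular points: 10/9.


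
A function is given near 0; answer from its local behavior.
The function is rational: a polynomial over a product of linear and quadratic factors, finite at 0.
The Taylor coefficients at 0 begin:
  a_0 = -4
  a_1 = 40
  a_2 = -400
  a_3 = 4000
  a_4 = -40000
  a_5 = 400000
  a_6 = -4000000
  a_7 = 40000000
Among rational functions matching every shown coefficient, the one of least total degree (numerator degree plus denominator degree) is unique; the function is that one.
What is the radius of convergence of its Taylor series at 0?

The radius of convergence is 1/10.

No rational of total degree below 1 reproduces all 8 coefficients; solving the [0/1] Pade equations on them gives f(w) = -2/(5*(w + 1/10)), whose expansion matches every shown term.
Denominator factor (w + 1/10): pole of order 1 at -1/10, modulus 1/10.
The radius of convergence is the smallest modulus among the singular points: 1/10.


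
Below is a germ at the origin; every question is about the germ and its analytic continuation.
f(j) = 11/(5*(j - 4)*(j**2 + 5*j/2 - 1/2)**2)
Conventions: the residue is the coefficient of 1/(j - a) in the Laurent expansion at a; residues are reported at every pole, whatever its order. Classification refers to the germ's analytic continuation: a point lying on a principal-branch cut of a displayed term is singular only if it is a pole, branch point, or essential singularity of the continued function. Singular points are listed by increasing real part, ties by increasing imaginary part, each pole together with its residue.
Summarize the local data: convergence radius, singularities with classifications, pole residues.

Radius of convergence at 0: -5/4 + (1/4)*sqrt(33).
At -5/4 - (1/4)*sqrt(33): a pole of order 2; residue -22/13005 - (266/47685)*sqrt(33).
At -5/4 + (1/4)*sqrt(33): a pole of order 2; residue -22/13005 + (266/47685)*sqrt(33).
At 4: a pole of order 1; residue 44/13005.

Denominator factor (j**2 + 5*j/2 - 1/2)^2: discriminant 33/4, real irrational roots -5/4 + (1/4)*sqrt(33) and -5/4 - (1/4)*sqrt(33); poles of order 2, moduli -5/4 + (1/4)*sqrt(33) and 5/4 + (1/4)*sqrt(33).
Denominator factor (j - 4): pole of order 1 at 4, modulus 4.
The radius of convergence is the smallest modulus among the singular points: -5/4 + (1/4)*sqrt(33).
The factor j**2 + 5*j/2 - 1/2 splits as (j - a)(j - a') with a = -5/4 - (1/4)*sqrt(33), a' = -5/4 + (1/4)*sqrt(33). At the order-2 pole a set g(j) = (j - a)^2*f(j) = [11/(5*(j - 4))] / (j - a')^2.
Order-2 pole: residue = g'(a); g'(-5/4 - (1/4)*sqrt(33)) = -22/13005 - (266/47685)*sqrt(33), so the residue is -22/13005 - (266/47685)*sqrt(33).
The factor j**2 + 5*j/2 - 1/2 splits as (j - a)(j - a') with a = -5/4 + (1/4)*sqrt(33), a' = -5/4 - (1/4)*sqrt(33). At the order-2 pole a set g(j) = (j - a)^2*f(j) = [11/(5*(j - 4))] / (j - a')^2.
Order-2 pole: residue = g'(a); g'(-5/4 + (1/4)*sqrt(33)) = -22/13005 + (266/47685)*sqrt(33), so the residue is -22/13005 + (266/47685)*sqrt(33).
At the order-1 pole 4 set g(j) = (j - (4))*f(j) = 11/(5*(j**2 + 5*j/2 - 1/2)**2).
Simple pole: residue = g(a) at a = 4, which is 44/13005.
List the singular points by increasing real part (a conjugate pair: the negative imaginary part first).


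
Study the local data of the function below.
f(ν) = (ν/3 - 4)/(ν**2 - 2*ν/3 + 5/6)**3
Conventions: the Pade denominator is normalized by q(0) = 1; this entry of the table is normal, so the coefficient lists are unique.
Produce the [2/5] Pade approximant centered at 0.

The Pade approximant has numerator coefficients [-864/125, 39843911592/484795375, 19921955796/484795375]; denominator coefficients [1, -551005127/38783630, 2610914184/96959075, -26855200427/484795375, 4243623292/96959075, -20013694794/484795375].

Taylor coefficients needed (expand at 0): a_0 = -864/125, a_1 = -10008/625, a_2 = -864/3125, a_3 = 138672/3125, a_4 = 834048/15625, a_5 = -14216256/390625, a_6 = -283675392/1953125, a_7 = -782418816/9765625.
Write the denominator as Q(ν) = 1 + q1*ν + q2*ν^2 + q3*ν^3 + q4*ν^4 + q5*ν^5. Requiring Q*f - P = O(ν^8) with deg P <= 2 kills the coefficients of ν^3..ν^7 in Q*f:
  ν^3: a_3 + q1*a_2 + q2*a_1 + q3*a_0 = 0, i.e. 138672/3125 + (-864/3125)*q1 + (-10008/625)*q2 + (-864/125)*q3 = 0.
  ν^4: a_4 + q1*a_3 + q2*a_2 + q3*a_1 + q4*a_0 = 0, i.e. 834048/15625 + (138672/3125)*q1 + (-864/3125)*q2 + (-10008/625)*q3 + (-864/125)*q4 = 0.
  ν^5: a_5 + q1*a_4 + q2*a_3 + q3*a_2 + q4*a_1 + q5*a_0 = 0, i.e. -14216256/390625 + (834048/15625)*q1 + (138672/3125)*q2 + (-864/3125)*q3 + (-10008/625)*q4 + (-864/125)*q5 = 0.
  ν^6: a_6 + q1*a_5 + q2*a_4 + q3*a_3 + q4*a_2 + q5*a_1 = 0, i.e. -283675392/1953125 + (-14216256/390625)*q1 + (834048/15625)*q2 + (138672/3125)*q3 + (-864/3125)*q4 + (-10008/625)*q5 = 0.
  ν^7: a_7 + q1*a_6 + q2*a_5 + q3*a_4 + q4*a_3 + q5*a_2 = 0, i.e. -782418816/9765625 + (-283675392/1953125)*q1 + (-14216256/390625)*q2 + (834048/15625)*q3 + (138672/3125)*q4 + (-864/3125)*q5 = 0.
Solving this linear system: q1 = -551005127/38783630, q2 = 2610914184/96959075, q3 = -26855200427/484795375, q4 = 4243623292/96959075, q5 = -20013694794/484795375.
The numerator is Q*f truncated at degree 2: P0 = a_0 = -864/125; P1 = a_1 + q1*a_0 = 39843911592/484795375; P2 = a_2 + q1*a_1 + q2*a_0 = 19921955796/484795375.


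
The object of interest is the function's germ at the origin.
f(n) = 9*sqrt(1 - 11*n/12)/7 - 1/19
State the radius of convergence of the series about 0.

The radius of convergence is 12/11.

Branch term (9/7)*sqrt(1 - n/(12/11)): its argument vanishes at n = 12/11, a square-root branch point, modulus 12/11.
The radius of convergence is the smallest modulus among the singular points: 12/11.


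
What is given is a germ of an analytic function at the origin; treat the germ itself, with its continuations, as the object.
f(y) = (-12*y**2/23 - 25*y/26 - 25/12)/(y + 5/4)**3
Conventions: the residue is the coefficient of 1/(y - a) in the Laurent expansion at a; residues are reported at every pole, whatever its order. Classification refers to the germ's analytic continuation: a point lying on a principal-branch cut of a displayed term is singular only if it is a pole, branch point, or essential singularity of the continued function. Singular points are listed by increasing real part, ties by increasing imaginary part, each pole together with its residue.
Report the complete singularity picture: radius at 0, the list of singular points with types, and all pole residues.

Radius of convergence at 0: 5/4.
At -5/4: a pole of order 3; residue -12/23.

Denominator factor (y + 5/4)^3: pole of order 3 at -5/4, modulus 5/4.
The radius of convergence is the smallest modulus among the singular points: 5/4.
At the order-3 pole -5/4 set g(y) = (y - (-5/4))^3*f(y) = -12*y**2/23 - 25*y/26 - 25/12.
Order-3 pole: residue = g''(a)/2; g''(-5/4) = -24/23, so the residue is -12/23.


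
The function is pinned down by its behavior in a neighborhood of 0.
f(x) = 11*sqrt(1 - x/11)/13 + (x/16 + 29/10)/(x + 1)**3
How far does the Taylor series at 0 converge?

Denominator factor (x + 1)^3: pole of order 3 at -1, modulus 1.
Branch term (11/13)*sqrt(1 - x/(11)): its argument vanishes at x = 11, a square-root branch point, modulus 11.
The radius of convergence is the smallest modulus among the singular points: 1.

The radius of convergence is 1.


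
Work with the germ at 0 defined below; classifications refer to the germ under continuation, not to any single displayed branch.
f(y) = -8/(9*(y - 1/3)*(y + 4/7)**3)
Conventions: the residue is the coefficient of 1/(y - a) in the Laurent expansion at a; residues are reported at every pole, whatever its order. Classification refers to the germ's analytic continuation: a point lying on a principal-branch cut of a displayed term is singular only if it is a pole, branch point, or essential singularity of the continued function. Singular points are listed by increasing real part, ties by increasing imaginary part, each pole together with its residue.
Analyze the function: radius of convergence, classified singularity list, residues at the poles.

Radius of convergence at 0: 1/3.
At -4/7: a pole of order 3; residue 8232/6859.
At 1/3: a pole of order 1; residue -8232/6859.

Denominator factor (y + 4/7)^3: pole of order 3 at -4/7, modulus 4/7.
Denominator factor (y - 1/3): pole of order 1 at 1/3, modulus 1/3.
The radius of convergence is the smallest modulus among the singular points: 1/3.
At the order-3 pole -4/7 set g(y) = (y - (-4/7))^3*f(y) = -8/(9*(y - 1/3)).
Order-3 pole: residue = g''(a)/2; g''(-4/7) = 16464/6859, so the residue is 8232/6859.
At the order-1 pole 1/3 set g(y) = (y - (1/3))*f(y) = -8/(9*(y + 4/7)**3).
Simple pole: residue = g(a) at a = 1/3, which is -8232/6859.
List the singular points by increasing real part (a conjugate pair: the negative imaginary part first).


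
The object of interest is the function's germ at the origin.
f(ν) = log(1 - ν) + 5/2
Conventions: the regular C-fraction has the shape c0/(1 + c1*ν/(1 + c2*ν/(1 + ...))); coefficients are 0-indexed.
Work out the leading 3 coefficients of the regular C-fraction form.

Taylor coefficients (expand at 0): a_0 = 5/2, a_1 = -1, a_2 = -1/2.
c0 = a_0 = 5/2. Peel one level at a time: if S = 1 + c*ν/S' with S'(0) = 1, then c is the ν-coefficient of S and S' = c*ν/(S - 1).
S_1 = c0/f = 1 + (2/5)*ν + (9/25)*ν^2 + ...; c1 = 2/5.
S_2 = c1*ν/(S_1 - 1) = 1 + (-9/10)*ν + ...; c2 = -9/10.

The regular C-fraction coefficients are [5/2, 2/5, -9/10].


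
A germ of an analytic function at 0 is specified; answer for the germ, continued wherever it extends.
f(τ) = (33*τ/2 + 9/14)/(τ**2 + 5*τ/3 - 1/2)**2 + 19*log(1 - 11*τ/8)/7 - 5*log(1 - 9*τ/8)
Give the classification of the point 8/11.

The term (19/7)*log(1 - τ/(8/11)) has argument 1 - 8/11/(8/11) = 0 at 8/11: a logarithmic (infinitely-sheeted) branch point; the remaining terms are analytic or single-valued there.

The point is a logarithmic branch point.


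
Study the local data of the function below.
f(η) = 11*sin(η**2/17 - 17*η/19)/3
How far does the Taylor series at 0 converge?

The factor -sin(η**2/17 - 17*η/19) is entire and contributes no finite singular point.
The polynomial part has no poles.
No finite singular points: the Taylor series at 0 converges everywhere.

The radius of convergence is infinite.


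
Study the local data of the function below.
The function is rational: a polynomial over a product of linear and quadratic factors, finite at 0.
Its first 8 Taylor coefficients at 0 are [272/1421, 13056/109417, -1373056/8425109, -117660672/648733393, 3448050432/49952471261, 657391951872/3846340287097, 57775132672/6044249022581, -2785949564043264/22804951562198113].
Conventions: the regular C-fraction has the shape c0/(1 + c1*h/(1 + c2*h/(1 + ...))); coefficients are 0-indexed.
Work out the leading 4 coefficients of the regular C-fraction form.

The regular C-fraction coefficients are [272/1421, -48/77, 919/462, -722593/424578].

Taylor coefficients (read off): a_0 = 272/1421, a_1 = 13056/109417, a_2 = -1373056/8425109, a_3 = -117660672/648733393.
c0 = a_0 = 272/1421. Peel one level at a time: if S = 1 + c*h/S' with S'(0) = 1, then c is the h-coefficient of S and S' = c*h/(S - 1).
S_1 = c0/f = 1 + (-48/77)*h + (7352/5929)*h^2 + ...; c1 = -48/77.
S_2 = c1*h/(S_1 - 1) = 1 + (919/462)*h + (722593/213444)*h^2 + ...; c2 = 919/462.
S_3 = c2*h/(S_2 - 1) = 1 + (-722593/424578)*h + ...; c3 = -722593/424578.


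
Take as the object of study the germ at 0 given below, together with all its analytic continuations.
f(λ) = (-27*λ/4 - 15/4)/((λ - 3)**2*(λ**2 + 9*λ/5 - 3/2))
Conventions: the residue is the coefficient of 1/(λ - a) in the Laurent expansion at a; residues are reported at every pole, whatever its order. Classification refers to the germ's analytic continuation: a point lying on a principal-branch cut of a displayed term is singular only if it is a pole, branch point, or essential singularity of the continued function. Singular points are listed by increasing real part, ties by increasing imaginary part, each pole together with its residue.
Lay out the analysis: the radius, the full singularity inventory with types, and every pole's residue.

Radius of convergence at 0: -9/10 + (1/10)*sqrt(231).
At -9/10 - (1/10)*sqrt(231): a pole of order 1; residue -2225/7396 + (17975/1708476)*sqrt(231).
At -9/10 + (1/10)*sqrt(231): a pole of order 1; residue -2225/7396 - (17975/1708476)*sqrt(231).
At 3: a pole of order 2; residue 2225/3698.


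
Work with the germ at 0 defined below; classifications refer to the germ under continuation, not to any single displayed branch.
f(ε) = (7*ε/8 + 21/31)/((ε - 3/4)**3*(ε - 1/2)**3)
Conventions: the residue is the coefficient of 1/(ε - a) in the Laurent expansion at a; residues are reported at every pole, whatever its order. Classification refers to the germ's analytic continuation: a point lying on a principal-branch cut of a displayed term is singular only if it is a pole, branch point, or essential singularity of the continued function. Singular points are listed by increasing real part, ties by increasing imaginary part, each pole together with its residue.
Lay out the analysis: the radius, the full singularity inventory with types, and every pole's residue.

Denominator factor (ε - 1/2)^3: pole of order 3 at 1/2, modulus 1/2.
Denominator factor (ε - 3/4)^3: pole of order 3 at 3/4, modulus 3/4.
The radius of convergence is the smallest modulus among the singular points: 1/2.
At the order-3 pole 1/2 set g(ε) = (ε - (1/2))^3*f(ε) = (7*ε/8 + 21/31)/(ε - 3/4)**3.
Order-3 pole: residue = g''(a)/2; g''(1/2) = -466368/31, so the residue is -233184/31.
At the order-3 pole 3/4 set g(ε) = (ε - (3/4))^3*f(ε) = (7*ε/8 + 21/31)/(ε - 1/2)**3.
Order-3 pole: residue = g''(a)/2; g''(3/4) = 466368/31, so the residue is 233184/31.
List the singular points by increasing real part (a conjugate pair: the negative imaginary part first).

Radius of convergence at 0: 1/2.
At 1/2: a pole of order 3; residue -233184/31.
At 3/4: a pole of order 3; residue 233184/31.


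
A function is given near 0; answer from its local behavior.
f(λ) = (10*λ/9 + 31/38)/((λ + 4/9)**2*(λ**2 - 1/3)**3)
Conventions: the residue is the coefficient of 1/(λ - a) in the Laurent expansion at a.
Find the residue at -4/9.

At the order-2 pole -4/9 set g(λ) = (λ - (-4/9))^2*f(λ) = (10*λ/9 + 31/38)/(λ**2 - 1/3)**3.
Order-2 pole: residue = g'(a); g'(-4/9) = 578798298/278179, so the residue is 578798298/278179.

The residue is 578798298/278179.


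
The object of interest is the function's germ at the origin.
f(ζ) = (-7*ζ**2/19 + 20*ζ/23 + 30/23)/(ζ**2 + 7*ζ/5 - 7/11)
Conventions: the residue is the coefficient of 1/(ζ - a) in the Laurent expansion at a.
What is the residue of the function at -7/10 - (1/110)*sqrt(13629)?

The factor ζ**2 + 7*ζ/5 - 7/11 splits as (ζ - a)(ζ - a') with a = -7/10 - (1/110)*sqrt(13629), a' = -7/10 + (1/110)*sqrt(13629). At the order-1 pole a set g(ζ) = (ζ - a)*f(ζ) = [-7*ζ**2/19 + 20*ζ/23 + 30/23] / (ζ - a').
Simple pole: residue = g(a) at a = -7/10 - (1/110)*sqrt(13629), which is 3027/4370 - (24071/59558730)*sqrt(13629).

The residue is 3027/4370 - (24071/59558730)*sqrt(13629).


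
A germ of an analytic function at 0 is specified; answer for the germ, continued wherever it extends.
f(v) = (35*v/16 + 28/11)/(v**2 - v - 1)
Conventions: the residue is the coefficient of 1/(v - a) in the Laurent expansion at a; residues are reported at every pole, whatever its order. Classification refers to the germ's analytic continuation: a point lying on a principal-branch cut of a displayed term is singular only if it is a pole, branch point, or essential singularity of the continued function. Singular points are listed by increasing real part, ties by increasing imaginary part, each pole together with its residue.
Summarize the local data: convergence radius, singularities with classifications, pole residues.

Denominator factor (v**2 - v - 1): discriminant 5, real irrational roots 1/2 + (1/2)*sqrt(5) and 1/2 - (1/2)*sqrt(5); poles of order 1, moduli 1/2 + (1/2)*sqrt(5) and -1/2 + (1/2)*sqrt(5).
The radius of convergence is the smallest modulus among the singular points: -1/2 + (1/2)*sqrt(5).
The factor v**2 - v - 1 splits as (v - a)(v - a') with a = 1/2 - (1/2)*sqrt(5), a' = 1/2 + (1/2)*sqrt(5). At the order-1 pole a set g(v) = (v - a)*f(v) = [35*v/16 + 28/11] / (v - a').
Simple pole: residue = g(a) at a = 1/2 - (1/2)*sqrt(5), which is 35/32 - (1281/1760)*sqrt(5).
The factor v**2 - v - 1 splits as (v - a)(v - a') with a = 1/2 + (1/2)*sqrt(5), a' = 1/2 - (1/2)*sqrt(5). At the order-1 pole a set g(v) = (v - a)*f(v) = [35*v/16 + 28/11] / (v - a').
Simple pole: residue = g(a) at a = 1/2 + (1/2)*sqrt(5), which is 35/32 + (1281/1760)*sqrt(5).
List the singular points by increasing real part (a conjugate pair: the negative imaginary part first).

Radius of convergence at 0: -1/2 + (1/2)*sqrt(5).
At 1/2 - (1/2)*sqrt(5): a pole of order 1; residue 35/32 - (1281/1760)*sqrt(5).
At 1/2 + (1/2)*sqrt(5): a pole of order 1; residue 35/32 + (1281/1760)*sqrt(5).


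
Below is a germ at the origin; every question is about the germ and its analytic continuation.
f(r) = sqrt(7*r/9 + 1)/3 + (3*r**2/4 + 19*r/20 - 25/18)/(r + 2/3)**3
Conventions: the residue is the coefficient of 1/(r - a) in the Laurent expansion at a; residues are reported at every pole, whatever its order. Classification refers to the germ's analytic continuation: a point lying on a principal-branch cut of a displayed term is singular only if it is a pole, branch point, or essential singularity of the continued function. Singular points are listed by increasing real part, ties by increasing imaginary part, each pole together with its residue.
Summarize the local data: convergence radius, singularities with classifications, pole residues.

Radius of convergence at 0: 2/3.
At -9/7: an algebraic (square-root) branch point.
At -2/3: a pole of order 3; residue 3/4.

Denominator factor (r + 2/3)^3: pole of order 3 at -2/3, modulus 2/3.
Branch term (1/3)*sqrt(1 - r/(-9/7)): its argument vanishes at r = -9/7, a square-root branch point, modulus 9/7.
The radius of convergence is the smallest modulus among the singular points: 2/3.
The branch term is analytic at -2/3 and contributes nothing to the residue; only the rational part matters.
At the order-3 pole -2/3 set g(r) = (r - (-2/3))^3*(rational part) = 3*r**2/4 + 19*r/20 - 25/18.
Order-3 pole: residue = g''(a)/2; g''(-2/3) = 3/2, so the residue is 3/4.
List the singular points by increasing real part (a conjugate pair: the negative imaginary part first).


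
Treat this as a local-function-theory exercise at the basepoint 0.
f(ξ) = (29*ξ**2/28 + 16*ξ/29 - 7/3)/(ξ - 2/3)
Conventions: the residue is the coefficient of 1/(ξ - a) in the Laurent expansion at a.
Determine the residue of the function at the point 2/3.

At the order-1 pole 2/3 set g(ξ) = (ξ - (2/3))*f(ξ) = 29*ξ**2/28 + 16*ξ/29 - 7/3.
Simple pole: residue = g(a) at a = 2/3, which is -2750/1827.

The residue is -2750/1827.


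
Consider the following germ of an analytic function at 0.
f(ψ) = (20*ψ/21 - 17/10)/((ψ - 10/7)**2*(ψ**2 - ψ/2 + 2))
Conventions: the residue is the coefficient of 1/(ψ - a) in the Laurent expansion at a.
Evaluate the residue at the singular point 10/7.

The residue is 571669/1594140.

At the order-2 pole 10/7 set g(ψ) = (ψ - (10/7))^2*f(ψ) = (20*ψ/21 - 17/10)/(ψ**2 - ψ/2 + 2).
Order-2 pole: residue = g'(a); g'(10/7) = 571669/1594140, so the residue is 571669/1594140.


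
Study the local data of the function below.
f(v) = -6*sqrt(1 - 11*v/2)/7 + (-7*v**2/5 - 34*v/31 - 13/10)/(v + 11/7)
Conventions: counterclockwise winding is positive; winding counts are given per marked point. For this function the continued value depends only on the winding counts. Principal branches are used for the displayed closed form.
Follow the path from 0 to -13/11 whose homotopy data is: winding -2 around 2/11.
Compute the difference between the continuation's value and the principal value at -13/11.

Continued minus principal equals 0.

The rational part is single-valued and drops out of the difference; each branch term changes only by its own monodromy.
(-6/7)*sqrt(1 - v/(2/11)): winding -2 is even, the square root returns to the same sheet, contribution 0.
Summing the contributions at v = -13/11 gives 0.


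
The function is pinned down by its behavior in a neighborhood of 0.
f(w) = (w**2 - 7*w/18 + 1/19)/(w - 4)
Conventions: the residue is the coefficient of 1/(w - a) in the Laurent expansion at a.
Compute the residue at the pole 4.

At the order-1 pole 4 set g(w) = (w - (4))*f(w) = w**2 - 7*w/18 + 1/19.
Simple pole: residue = g(a) at a = 4, which is 2479/171.

The residue is 2479/171.


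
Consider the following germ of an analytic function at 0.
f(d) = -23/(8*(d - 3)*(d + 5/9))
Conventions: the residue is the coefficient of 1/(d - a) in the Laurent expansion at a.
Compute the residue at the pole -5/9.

At the order-1 pole -5/9 set g(d) = (d - (-5/9))*f(d) = -23/(8*(d - 3)).
Simple pole: residue = g(a) at a = -5/9, which is 207/256.

The residue is 207/256.


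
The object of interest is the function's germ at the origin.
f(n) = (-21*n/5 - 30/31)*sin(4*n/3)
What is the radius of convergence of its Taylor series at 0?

The factor sin(4*n/3) is entire and contributes no finite singular point.
The polynomial part has no poles.
No finite singular points: the Taylor series at 0 converges everywhere.

The radius of convergence is infinite.


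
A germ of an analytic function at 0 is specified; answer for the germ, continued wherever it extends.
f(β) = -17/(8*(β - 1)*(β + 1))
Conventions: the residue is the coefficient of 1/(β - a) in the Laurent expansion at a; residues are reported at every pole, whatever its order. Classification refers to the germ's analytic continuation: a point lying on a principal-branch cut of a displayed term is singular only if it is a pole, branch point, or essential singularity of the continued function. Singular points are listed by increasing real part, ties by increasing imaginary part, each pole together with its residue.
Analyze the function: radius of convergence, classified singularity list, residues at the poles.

Radius of convergence at 0: 1.
At -1: a pole of order 1; residue 17/16.
At 1: a pole of order 1; residue -17/16.

Denominator factor (β + 1): pole of order 1 at -1, modulus 1.
Denominator factor (β - 1): pole of order 1 at 1, modulus 1.
The radius of convergence is the smallest modulus among the singular points: 1.
At the order-1 pole -1 set g(β) = (β - (-1))*f(β) = -17/(8*(β - 1)).
Simple pole: residue = g(a) at a = -1, which is 17/16.
At the order-1 pole 1 set g(β) = (β - (1))*f(β) = -17/(8*(β + 1)).
Simple pole: residue = g(a) at a = 1, which is -17/16.
List the singular points by increasing real part (a conjugate pair: the negative imaginary part first).


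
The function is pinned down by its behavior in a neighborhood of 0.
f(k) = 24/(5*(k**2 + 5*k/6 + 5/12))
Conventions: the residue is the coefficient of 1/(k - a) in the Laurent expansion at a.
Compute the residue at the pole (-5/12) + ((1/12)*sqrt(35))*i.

The residue is -((144/175)*sqrt(35))*i.

The factor k**2 + 5*k/6 + 5/12 splits as (k - a)(k - a') with a = (-5/12) + ((1/12)*sqrt(35))*i, a' = (-5/12) - ((1/12)*sqrt(35))*i. At the order-1 pole a set g(k) = (k - a)*f(k) = [24/5] / (k - a').
Simple pole: residue = g(a) at a = (-5/12) + ((1/12)*sqrt(35))*i, which is -((144/175)*sqrt(35))*i.


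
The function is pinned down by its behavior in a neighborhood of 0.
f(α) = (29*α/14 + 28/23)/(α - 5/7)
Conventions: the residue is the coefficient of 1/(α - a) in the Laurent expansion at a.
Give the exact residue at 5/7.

The residue is 6079/2254.

At the order-1 pole 5/7 set g(α) = (α - (5/7))*f(α) = 29*α/14 + 28/23.
Simple pole: residue = g(a) at a = 5/7, which is 6079/2254.


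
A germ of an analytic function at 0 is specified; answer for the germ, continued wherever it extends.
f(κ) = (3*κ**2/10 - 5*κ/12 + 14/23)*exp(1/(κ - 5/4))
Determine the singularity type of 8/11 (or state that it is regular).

The point is a regular point.

There is no denominator, hence no pole anywhere.
The essential point of exp(1/(κ - (5/4))) is 5/4, not 8/11.
So the germ continues analytically to 8/11.


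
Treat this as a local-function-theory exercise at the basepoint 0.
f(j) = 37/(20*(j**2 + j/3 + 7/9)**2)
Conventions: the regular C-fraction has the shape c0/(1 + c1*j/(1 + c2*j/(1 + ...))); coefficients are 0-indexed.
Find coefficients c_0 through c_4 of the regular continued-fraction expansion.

The regular C-fraction coefficients are [2997/980, 6/7, -45/14, 197/70, 154/985].

Taylor coefficients (expand at 0): a_0 = 2997/980, a_1 = -8991/3430, a_2 = -296703/48020, a_3 = 1537461/168070, a_4 = 4126869/588245.
c0 = a_0 = 2997/980. Peel one level at a time: if S = 1 + c*j/S' with S'(0) = 1, then c is the j-coefficient of S and S' = c*j/(S - 1).
S_1 = c0/f = 1 + (6/7)*j + (135/49)*j^2 + ...; c1 = 6/7.
S_2 = c1*j/(S_1 - 1) = 1 + (-45/14)*j + (1773/196)*j^2 + ...; c2 = -45/14.
S_3 = c2*j/(S_2 - 1) = 1 + (197/70)*j + (-11/25)*j^2 + ...; c3 = 197/70.
S_4 = c3*j/(S_3 - 1) = 1 + (154/985)*j + ...; c4 = 154/985.


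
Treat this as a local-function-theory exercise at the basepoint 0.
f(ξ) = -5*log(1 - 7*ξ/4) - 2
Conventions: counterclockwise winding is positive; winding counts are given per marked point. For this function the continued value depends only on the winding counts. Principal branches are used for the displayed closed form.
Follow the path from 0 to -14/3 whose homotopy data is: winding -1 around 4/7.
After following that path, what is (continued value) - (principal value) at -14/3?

Continued minus principal equals (10)*pi*i.

The rational part is single-valued and drops out of the difference; each branch term changes only by its own monodromy.
(-5)*log(1 - ξ/(4/7)): each positive loop around 4/7 adds 2*pi*i to the log, so winding -1 contributes (-5)*(-1)*2*pi*i = (10)*pi*i.
Summing the contributions at ξ = -14/3 gives (10)*pi*i.


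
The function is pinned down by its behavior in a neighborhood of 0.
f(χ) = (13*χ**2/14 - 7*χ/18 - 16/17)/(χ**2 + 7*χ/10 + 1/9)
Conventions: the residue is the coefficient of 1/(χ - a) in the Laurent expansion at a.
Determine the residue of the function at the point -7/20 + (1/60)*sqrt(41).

The residue is -187/360 - (291629/585480)*sqrt(41).

The factor χ**2 + 7*χ/10 + 1/9 splits as (χ - a)(χ - a') with a = -7/20 + (1/60)*sqrt(41), a' = -7/20 - (1/60)*sqrt(41). At the order-1 pole a set g(χ) = (χ - a)*f(χ) = [13*χ**2/14 - 7*χ/18 - 16/17] / (χ - a').
Simple pole: residue = g(a) at a = -7/20 + (1/60)*sqrt(41), which is -187/360 - (291629/585480)*sqrt(41).


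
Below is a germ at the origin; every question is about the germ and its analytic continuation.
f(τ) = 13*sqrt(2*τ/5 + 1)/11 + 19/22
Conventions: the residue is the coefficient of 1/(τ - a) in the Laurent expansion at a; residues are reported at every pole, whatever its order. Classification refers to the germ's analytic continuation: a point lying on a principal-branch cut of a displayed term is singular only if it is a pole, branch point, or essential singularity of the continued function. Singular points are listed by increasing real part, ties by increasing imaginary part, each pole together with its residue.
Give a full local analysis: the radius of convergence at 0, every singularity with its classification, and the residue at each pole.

Branch term (13/11)*sqrt(1 - τ/(-5/2)): its argument vanishes at τ = -5/2, a square-root branch point, modulus 5/2.
The radius of convergence is the smallest modulus among the singular points: 5/2.

Radius of convergence at 0: 5/2.
At -5/2: an algebraic (square-root) branch point.


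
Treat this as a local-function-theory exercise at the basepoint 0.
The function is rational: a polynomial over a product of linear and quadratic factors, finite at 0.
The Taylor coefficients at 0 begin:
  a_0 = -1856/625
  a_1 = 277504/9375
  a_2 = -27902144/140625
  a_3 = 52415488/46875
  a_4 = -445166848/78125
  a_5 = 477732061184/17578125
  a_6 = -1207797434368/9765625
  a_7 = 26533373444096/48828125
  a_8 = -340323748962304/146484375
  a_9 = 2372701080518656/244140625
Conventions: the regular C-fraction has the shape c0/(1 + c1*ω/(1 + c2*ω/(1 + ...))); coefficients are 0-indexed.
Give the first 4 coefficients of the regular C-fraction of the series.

The regular C-fraction coefficients are [-1856/625, 4336/435, -2052579/628720, 877800820229/400499214480].

Taylor coefficients (read off): a_0 = -1856/625, a_1 = 277504/9375, a_2 = -27902144/140625, a_3 = 52415488/46875.
c0 = a_0 = -1856/625. Peel one level at a time: if S = 1 + c*ω/S' with S'(0) = 1, then c is the ω-coefficient of S and S' = c*ω/(S - 1).
S_1 = c0/f = 1 + (4336/435)*ω + (684193/21025)*ω^2 + ...; c1 = 4336/435.
S_2 = c1*ω/(S_1 - 1) = 1 + (-2052579/628720)*ω + (30268993801/4230201600)*ω^2 + ...; c2 = -2052579/628720.
S_3 = c2*ω/(S_2 - 1) = 1 + (877800820229/400499214480)*ω + ...; c3 = 877800820229/400499214480.


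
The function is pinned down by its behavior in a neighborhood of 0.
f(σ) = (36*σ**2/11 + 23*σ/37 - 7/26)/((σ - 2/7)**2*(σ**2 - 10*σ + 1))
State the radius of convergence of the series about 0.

The radius of convergence is 5 - (2)*sqrt(6).

Denominator factor (σ - 2/7)^2: pole of order 2 at 2/7, modulus 2/7.
Denominator factor (σ**2 - 10*σ + 1): discriminant 96, real irrational roots 5 + (2)*sqrt(6) and 5 - (2)*sqrt(6); poles of order 1, moduli 5 + (2)*sqrt(6) and 5 - (2)*sqrt(6).
The radius of convergence is the smallest modulus among the singular points: 5 - (2)*sqrt(6).


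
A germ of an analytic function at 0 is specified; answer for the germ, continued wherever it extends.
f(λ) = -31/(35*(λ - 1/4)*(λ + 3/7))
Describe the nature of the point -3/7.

The point is a pole of order 1.

The denominator factor λ + 3/7 vanishes at -3/7 and appears to the power 1; the numerator there equals -31/35, nonzero, and no other factor vanishes.
Hence a pole whose order is the multiplicity, 1.


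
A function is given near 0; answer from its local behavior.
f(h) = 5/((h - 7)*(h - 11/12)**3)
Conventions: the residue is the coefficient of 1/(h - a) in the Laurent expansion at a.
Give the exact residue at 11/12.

The residue is -8640/389017.

At the order-3 pole 11/12 set g(h) = (h - (11/12))^3*f(h) = 5/(h - 7).
Order-3 pole: residue = g''(a)/2; g''(11/12) = -17280/389017, so the residue is -8640/389017.


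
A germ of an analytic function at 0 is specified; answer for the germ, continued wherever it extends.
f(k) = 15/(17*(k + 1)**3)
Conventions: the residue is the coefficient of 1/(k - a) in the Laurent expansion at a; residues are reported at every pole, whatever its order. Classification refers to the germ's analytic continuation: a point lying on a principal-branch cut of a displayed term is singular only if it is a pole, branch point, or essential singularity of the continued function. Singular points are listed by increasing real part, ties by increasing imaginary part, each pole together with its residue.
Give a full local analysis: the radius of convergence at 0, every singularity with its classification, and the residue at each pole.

Radius of convergence at 0: 1.
At -1: a pole of order 3; residue 0.

Denominator factor (k + 1)^3: pole of order 3 at -1, modulus 1.
The radius of convergence is the smallest modulus among the singular points: 1.
At the order-3 pole -1 set g(k) = (k - (-1))^3*f(k) = 15/17.
Order-3 pole: residue = g''(a)/2; g''(-1) = 0, so the residue is 0.


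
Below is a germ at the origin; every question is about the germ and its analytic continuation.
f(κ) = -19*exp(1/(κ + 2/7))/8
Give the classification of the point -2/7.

The point is an essential singularity.

The exponent 1/(κ - (-2/7)) has a pole at -2/7, so exp(1/(κ - (-2/7))) takes every nonzero value near it: an essential singularity (not a pole of any order).


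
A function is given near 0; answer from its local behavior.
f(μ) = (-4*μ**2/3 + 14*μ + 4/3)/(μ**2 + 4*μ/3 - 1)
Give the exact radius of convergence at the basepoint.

The radius of convergence is -2/3 + (1/3)*sqrt(13).

Denominator factor (μ**2 + 4*μ/3 - 1): discriminant 52/9, real irrational roots -2/3 + (1/3)*sqrt(13) and -2/3 - (1/3)*sqrt(13); poles of order 1, moduli -2/3 + (1/3)*sqrt(13) and 2/3 + (1/3)*sqrt(13).
The radius of convergence is the smallest modulus among the singular points: -2/3 + (1/3)*sqrt(13).


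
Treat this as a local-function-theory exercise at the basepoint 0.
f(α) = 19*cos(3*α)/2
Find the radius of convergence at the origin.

The factor cos(3*α) is entire and contributes no finite singular point.
The polynomial part has no poles.
No finite singular points: the Taylor series at 0 converges everywhere.

The radius of convergence is infinite.


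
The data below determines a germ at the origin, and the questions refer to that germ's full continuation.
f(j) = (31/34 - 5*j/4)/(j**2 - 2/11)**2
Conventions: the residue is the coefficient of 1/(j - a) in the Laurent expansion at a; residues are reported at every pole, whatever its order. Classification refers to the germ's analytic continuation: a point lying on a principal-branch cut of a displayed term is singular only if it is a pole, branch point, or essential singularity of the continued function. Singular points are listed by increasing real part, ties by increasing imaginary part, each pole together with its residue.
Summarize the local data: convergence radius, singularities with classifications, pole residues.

Radius of convergence at 0: (1/11)*sqrt(22).
At -(1/11)*sqrt(22): a pole of order 2; residue (341/544)*sqrt(22).
At (1/11)*sqrt(22): a pole of order 2; residue -(341/544)*sqrt(22).

Denominator factor (j**2 - 2/11)^2: discriminant 8/11, real irrational roots (1/11)*sqrt(22) and -(1/11)*sqrt(22); poles of order 2, moduli (1/11)*sqrt(22) and (1/11)*sqrt(22).
The radius of convergence is the smallest modulus among the singular points: (1/11)*sqrt(22).
The factor j**2 - 2/11 splits as (j - a)(j - a') with a = -(1/11)*sqrt(22), a' = (1/11)*sqrt(22). At the order-2 pole a set g(j) = (j - a)^2*f(j) = [31/34 - 5*j/4] / (j - a')^2.
Order-2 pole: residue = g'(a); g'(-(1/11)*sqrt(22)) = (341/544)*sqrt(22), so the residue is (341/544)*sqrt(22).
The factor j**2 - 2/11 splits as (j - a)(j - a') with a = (1/11)*sqrt(22), a' = -(1/11)*sqrt(22). At the order-2 pole a set g(j) = (j - a)^2*f(j) = [31/34 - 5*j/4] / (j - a')^2.
Order-2 pole: residue = g'(a); g'((1/11)*sqrt(22)) = -(341/544)*sqrt(22), so the residue is -(341/544)*sqrt(22).
List the singular points by increasing real part (a conjugate pair: the negative imaginary part first).


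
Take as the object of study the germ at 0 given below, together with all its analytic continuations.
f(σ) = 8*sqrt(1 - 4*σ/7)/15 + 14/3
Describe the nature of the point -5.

There is no denominator, hence no pole anywhere.
Branch term sqrt(1 - σ/(7/4)): argument at -5 is 27/7, nonzero, so -5 is not its branch point (a point on a principal cut is still regular for the continued germ).
So the germ continues analytically to -5.

The point is a regular point.


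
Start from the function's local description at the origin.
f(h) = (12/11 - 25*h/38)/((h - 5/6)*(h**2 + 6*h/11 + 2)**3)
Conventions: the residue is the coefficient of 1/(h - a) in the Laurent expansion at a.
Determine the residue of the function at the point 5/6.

At the order-1 pole 5/6 set g(h) = (h - (5/6))*f(h) = (12/11 - 25*h/38)/(h**2 + 6*h/11 + 2)**3.
Simple pole: residue = g(a) at a = 5/6, which is 640279728/36842828237.

The residue is 640279728/36842828237.


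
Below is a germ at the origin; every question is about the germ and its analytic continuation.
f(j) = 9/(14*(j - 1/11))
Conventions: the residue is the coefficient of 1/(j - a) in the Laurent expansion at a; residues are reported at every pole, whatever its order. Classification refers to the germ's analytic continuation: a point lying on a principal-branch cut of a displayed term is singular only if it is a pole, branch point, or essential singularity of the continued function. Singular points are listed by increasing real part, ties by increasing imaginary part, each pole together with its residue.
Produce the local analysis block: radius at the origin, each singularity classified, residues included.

Denominator factor (j - 1/11): pole of order 1 at 1/11, modulus 1/11.
The radius of convergence is the smallest modulus among the singular points: 1/11.
At the order-1 pole 1/11 set g(j) = (j - (1/11))*f(j) = 9/14.
Simple pole: residue = g(a) at a = 1/11, which is 9/14.

Radius of convergence at 0: 1/11.
At 1/11: a pole of order 1; residue 9/14.


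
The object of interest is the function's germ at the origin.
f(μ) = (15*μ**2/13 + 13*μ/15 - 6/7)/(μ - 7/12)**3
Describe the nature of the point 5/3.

The point is a regular point.

Denominator factors: μ - 7/12 = 13/12 at μ = 5/3 — none vanishes.
So the germ continues analytically to 5/3.


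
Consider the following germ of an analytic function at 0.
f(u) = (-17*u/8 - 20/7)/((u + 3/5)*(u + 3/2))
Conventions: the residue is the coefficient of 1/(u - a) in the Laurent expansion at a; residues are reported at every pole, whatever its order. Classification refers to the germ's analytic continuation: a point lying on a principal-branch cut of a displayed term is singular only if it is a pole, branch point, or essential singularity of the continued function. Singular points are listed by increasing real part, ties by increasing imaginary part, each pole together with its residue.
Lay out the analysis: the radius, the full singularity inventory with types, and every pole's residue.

Denominator factor (u + 3/5): pole of order 1 at -3/5, modulus 3/5.
Denominator factor (u + 3/2): pole of order 1 at -3/2, modulus 3/2.
The radius of convergence is the smallest modulus among the singular points: 3/5.
At the order-1 pole -3/2 set g(u) = (u - (-3/2))*f(u) = (-17*u/8 - 20/7)/(u + 3/5).
Simple pole: residue = g(a) at a = -3/2, which is -185/504.
At the order-1 pole -3/5 set g(u) = (u - (-3/5))*f(u) = (-17*u/8 - 20/7)/(u + 3/2).
Simple pole: residue = g(a) at a = -3/5, which is -443/252.
List the singular points by increasing real part (a conjugate pair: the negative imaginary part first).

Radius of convergence at 0: 3/5.
At -3/2: a pole of order 1; residue -185/504.
At -3/5: a pole of order 1; residue -443/252.


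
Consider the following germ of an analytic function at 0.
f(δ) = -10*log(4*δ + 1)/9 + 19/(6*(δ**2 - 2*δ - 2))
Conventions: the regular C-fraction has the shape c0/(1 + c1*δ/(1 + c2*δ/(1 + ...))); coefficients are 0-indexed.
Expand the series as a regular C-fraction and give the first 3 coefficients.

The regular C-fraction coefficients are [-19/12, -103/57, 47951/11742].

Taylor coefficients (expand at 0): a_0 = -19/12, a_1 = -103/36, a_2 = 469/72.
c0 = a_0 = -19/12. Peel one level at a time: if S = 1 + c*δ/S' with S'(0) = 1, then c is the δ-coefficient of S and S' = c*δ/(S - 1).
S_1 = c0/f = 1 + (-103/57)*δ + (47951/6498)*δ^2 + ...; c1 = -103/57.
S_2 = c1*δ/(S_1 - 1) = 1 + (47951/11742)*δ + ...; c2 = 47951/11742.
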